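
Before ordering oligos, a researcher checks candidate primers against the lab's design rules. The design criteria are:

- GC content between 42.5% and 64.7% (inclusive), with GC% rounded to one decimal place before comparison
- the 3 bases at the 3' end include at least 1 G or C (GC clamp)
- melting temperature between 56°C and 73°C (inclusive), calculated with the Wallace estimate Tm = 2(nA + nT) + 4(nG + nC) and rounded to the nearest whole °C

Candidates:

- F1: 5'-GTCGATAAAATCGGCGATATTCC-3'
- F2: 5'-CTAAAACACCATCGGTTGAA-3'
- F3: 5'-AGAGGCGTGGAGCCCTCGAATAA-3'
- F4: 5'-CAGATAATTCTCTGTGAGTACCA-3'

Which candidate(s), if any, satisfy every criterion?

F1 (23 nt, A=7 T=6 G=5 C=5): GC 10/23 = 43.5% ✓; 3' end TCC has 2 G/C ✓; Tm = 2·13 + 4·10 = 66°C ✓ — passes.
F2 (20 nt, A=8 T=4 G=3 C=5): GC 8/20 = 40.0%, outside 42.5–64.7% ✗; 3' end GAA has 1 G/C ✓; Tm = 2·12 + 4·8 = 56°C ✓ — fails.
F3 (23 nt, A=7 T=3 G=8 C=5): GC 13/23 = 56.5% ✓; 3' end TAA has 0 G/C, need ≥1 ✗; Tm = 2·10 + 4·13 = 72°C ✓ — fails.
F4 (23 nt, A=7 T=7 G=4 C=5): GC 9/23 = 39.1%, outside 42.5–64.7% ✗; 3' end CCA has 2 G/C ✓; Tm = 2·14 + 4·9 = 64°C ✓ — fails.

F1 only.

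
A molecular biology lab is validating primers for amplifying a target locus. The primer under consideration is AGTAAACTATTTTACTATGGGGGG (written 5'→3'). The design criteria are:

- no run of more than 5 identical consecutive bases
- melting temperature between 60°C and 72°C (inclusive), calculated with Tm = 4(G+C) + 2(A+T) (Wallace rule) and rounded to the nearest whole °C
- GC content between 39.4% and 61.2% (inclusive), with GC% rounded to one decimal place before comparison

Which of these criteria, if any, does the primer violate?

Fails: homopolymer run, GC content.

Base counts: A=7, T=8, G=7, C=2 (length 24).
homopolymer run: longest run = 6, exceeds 5 ✗
Tm: Tm = 2·15 + 4·9 = 66°C ✓
GC content: GC 9/24 = 37.5%, outside 39.4–61.2% ✗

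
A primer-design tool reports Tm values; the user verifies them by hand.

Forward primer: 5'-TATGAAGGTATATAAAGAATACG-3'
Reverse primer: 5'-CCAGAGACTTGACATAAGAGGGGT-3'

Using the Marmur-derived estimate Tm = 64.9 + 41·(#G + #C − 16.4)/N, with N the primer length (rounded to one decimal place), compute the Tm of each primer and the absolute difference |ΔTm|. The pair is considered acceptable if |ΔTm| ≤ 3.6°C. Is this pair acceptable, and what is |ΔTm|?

Forward: G+C = 6, N = 23 → Tm = 64.9 + 41·(6 − 16.4)/23 = 46.4°C.
Reverse: G+C = 12, N = 24 → Tm = 64.9 + 41·(12 − 16.4)/24 = 57.4°C.
|ΔTm| = |46.4 − 57.4| = 11.0°C, > 3.6°C.

|ΔTm| = 11.0°C; the pair is not acceptable.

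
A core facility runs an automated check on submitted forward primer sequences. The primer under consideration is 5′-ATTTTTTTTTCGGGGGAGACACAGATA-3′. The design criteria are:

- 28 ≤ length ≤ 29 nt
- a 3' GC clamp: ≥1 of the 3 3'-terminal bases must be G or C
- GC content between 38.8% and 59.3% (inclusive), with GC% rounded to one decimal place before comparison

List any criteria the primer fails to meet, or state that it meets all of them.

Fails: length, GC clamp, GC content.

Base counts: A=7, T=10, G=7, C=3 (length 27).
length: length 27, outside 28–29 ✗
GC clamp: 3' end ATA has 0 G/C, need ≥1 ✗
GC content: GC 10/27 = 37.0%, outside 38.8–59.3% ✗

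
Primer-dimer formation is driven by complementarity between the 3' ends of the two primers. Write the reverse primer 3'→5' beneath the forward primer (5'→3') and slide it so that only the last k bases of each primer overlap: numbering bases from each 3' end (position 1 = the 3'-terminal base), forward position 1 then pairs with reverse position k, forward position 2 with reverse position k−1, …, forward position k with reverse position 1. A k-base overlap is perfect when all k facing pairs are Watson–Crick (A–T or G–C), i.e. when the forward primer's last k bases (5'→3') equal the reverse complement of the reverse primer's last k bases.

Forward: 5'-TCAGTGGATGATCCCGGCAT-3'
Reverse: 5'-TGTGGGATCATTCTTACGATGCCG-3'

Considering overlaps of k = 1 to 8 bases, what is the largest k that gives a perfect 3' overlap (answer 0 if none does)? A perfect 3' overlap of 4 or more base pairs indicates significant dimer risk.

Last 8 bases (5'→3') — forward …CCCGGCAT, reverse …CGATGCCG.
Reverse complement of the reverse primer's last 8 bases: CGGCATCG; its first k bases are the reverse complement of the reverse primer's last k bases, so a perfect k-base overlap needs the forward primer's last k bases to equal them.
Comparing (forward last k vs required): k=1: T vs C ✗; k=2: AT vs CG ✗; k=3: CAT vs CGG ✗; k=4: GCAT vs CGGC ✗; k=5: GGCAT vs CGGCA ✗; k=6: CGGCAT vs CGGCAT ✓; k=7: CCGGCAT vs CGGCATC ✗; k=8: CCCGGCAT vs CGGCATCG ✗.
Only k = 6 is perfect, so the longest perfect 3' overlap is 6.

Longest perfect overlap: 6 complementary base pairs; significant dimer risk (threshold 4).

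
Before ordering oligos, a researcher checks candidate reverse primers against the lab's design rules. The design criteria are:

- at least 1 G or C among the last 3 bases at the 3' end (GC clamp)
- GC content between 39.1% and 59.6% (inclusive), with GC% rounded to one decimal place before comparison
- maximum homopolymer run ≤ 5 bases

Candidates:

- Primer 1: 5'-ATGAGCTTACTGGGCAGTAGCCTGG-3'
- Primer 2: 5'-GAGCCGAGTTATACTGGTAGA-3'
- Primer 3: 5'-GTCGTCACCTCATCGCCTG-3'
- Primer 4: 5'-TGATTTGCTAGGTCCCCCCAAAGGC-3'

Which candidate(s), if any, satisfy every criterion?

Primer 1 (25 nt, A=5 T=6 G=9 C=5): 3' end TGG has 2 G/C ✓; GC 14/25 = 56.0% ✓; longest run = 3 ✓ — passes.
Primer 2 (21 nt, A=6 T=5 G=7 C=3): 3' end AGA has 1 G/C ✓; GC 10/21 = 47.6% ✓; longest run = 2 ✓ — passes.
Primer 3 (19 nt, A=2 T=5 G=4 C=8): 3' end CTG has 2 G/C ✓; GC 12/19 = 63.2%, outside 39.1–59.6% ✗; longest run = 2 ✓ — fails.
Primer 4 (25 nt, A=5 T=6 G=6 C=8): 3' end GGC has 3 G/C ✓; GC 14/25 = 56.0% ✓; longest run = 6, exceeds 5 ✗ — fails.

Primer 1 and Primer 2.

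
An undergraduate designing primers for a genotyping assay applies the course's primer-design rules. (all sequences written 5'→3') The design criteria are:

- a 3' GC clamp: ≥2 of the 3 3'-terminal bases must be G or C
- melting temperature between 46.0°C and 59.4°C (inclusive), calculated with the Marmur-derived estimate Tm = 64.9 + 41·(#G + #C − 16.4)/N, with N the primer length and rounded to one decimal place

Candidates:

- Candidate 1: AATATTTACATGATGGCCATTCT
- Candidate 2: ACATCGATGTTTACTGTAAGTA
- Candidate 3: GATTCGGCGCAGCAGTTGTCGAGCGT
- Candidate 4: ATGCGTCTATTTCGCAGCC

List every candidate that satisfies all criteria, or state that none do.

Candidate 4 only.

Candidate 1 (23 nt, A=7 T=9 G=3 C=4): 3' end TCT has 1 G/C, need ≥2 ✗; Tm = 64.9 + 41·(7 − 16.4)/23 = 48.1°C ✓ — fails.
Candidate 2 (22 nt, A=7 T=8 G=4 C=3): 3' end GTA has 1 G/C, need ≥2 ✗; Tm = 64.9 + 41·(7 − 16.4)/22 = 47.4°C ✓ — fails.
Candidate 3 (26 nt, A=4 T=6 G=10 C=6): 3' end CGT has 2 G/C ✓; Tm = 64.9 + 41·(16 − 16.4)/26 = 64.3°C, outside 46.0–59.4°C ✗ — fails.
Candidate 4 (19 nt, A=3 T=6 G=4 C=6): 3' end GCC has 3 G/C ✓; Tm = 64.9 + 41·(10 − 16.4)/19 = 51.1°C ✓ — passes.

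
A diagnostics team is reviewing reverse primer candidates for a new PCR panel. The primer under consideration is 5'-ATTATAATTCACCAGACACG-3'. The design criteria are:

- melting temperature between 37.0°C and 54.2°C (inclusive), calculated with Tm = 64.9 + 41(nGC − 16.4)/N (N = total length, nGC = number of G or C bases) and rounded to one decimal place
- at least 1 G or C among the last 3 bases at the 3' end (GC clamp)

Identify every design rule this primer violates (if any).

Base counts: A=8, T=5, G=2, C=5 (length 20).
Tm: Tm = 64.9 + 41·(7 − 16.4)/20 = 45.6°C ✓
GC clamp: 3' end ACG has 2 G/C ✓

Meets all criteria.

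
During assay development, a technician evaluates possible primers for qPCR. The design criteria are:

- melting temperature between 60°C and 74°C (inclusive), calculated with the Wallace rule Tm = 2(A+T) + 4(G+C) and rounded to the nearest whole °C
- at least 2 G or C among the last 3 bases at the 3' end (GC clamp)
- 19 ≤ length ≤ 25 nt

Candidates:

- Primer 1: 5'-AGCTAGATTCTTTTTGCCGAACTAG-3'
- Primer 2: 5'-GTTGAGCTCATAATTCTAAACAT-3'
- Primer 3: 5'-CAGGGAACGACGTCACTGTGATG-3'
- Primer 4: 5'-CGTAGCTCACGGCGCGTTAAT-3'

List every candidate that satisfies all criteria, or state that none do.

Primer 1 (25 nt, A=6 T=9 G=5 C=5): Tm = 2·15 + 4·10 = 70°C ✓; 3' end TAG has 1 G/C, need ≥2 ✗; length 25 ✓ — fails.
Primer 2 (23 nt, A=8 T=8 G=3 C=4): Tm = 2·16 + 4·7 = 60°C ✓; 3' end CAT has 1 G/C, need ≥2 ✗; length 23 ✓ — fails.
Primer 3 (23 nt, A=6 T=4 G=8 C=5): Tm = 2·10 + 4·13 = 72°C ✓; 3' end ATG has 1 G/C, need ≥2 ✗; length 23 ✓ — fails.
Primer 4 (21 nt, A=4 T=5 G=6 C=6): Tm = 2·9 + 4·12 = 66°C ✓; 3' end AAT has 0 G/C, need ≥2 ✗; length 21 ✓ — fails.

None of the candidates satisfy all criteria.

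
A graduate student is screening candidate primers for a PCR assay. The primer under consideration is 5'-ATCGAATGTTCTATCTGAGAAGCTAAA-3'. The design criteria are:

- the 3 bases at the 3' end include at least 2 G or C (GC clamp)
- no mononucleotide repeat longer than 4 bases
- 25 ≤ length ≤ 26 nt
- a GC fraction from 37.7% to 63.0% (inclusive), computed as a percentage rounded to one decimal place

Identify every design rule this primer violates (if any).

Fails: GC clamp, length, GC content.

Base counts: A=10, T=8, G=5, C=4 (length 27).
GC clamp: 3' end AAA has 0 G/C, need ≥2 ✗
homopolymer run: longest run = 3 ✓
length: length 27, outside 25–26 ✗
GC content: GC 9/27 = 33.3%, outside 37.7–63.0% ✗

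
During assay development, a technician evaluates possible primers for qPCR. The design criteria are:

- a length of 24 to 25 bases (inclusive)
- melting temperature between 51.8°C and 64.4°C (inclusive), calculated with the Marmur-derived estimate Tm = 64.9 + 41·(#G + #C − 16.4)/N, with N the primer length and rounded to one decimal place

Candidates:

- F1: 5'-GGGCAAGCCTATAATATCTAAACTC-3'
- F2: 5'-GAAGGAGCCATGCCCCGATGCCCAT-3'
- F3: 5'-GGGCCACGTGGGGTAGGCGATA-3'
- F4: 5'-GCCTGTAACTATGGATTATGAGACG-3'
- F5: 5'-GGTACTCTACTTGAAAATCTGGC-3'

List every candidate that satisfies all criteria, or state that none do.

F1 (25 nt, A=9 T=6 G=4 C=6): length 25 ✓; Tm = 64.9 + 41·(10 − 16.4)/25 = 54.4°C ✓ — passes.
F2 (25 nt, A=6 T=3 G=7 C=9): length 25 ✓; Tm = 64.9 + 41·(16 − 16.4)/25 = 64.2°C ✓ — passes.
F3 (22 nt, A=4 T=3 G=11 C=4): length 22, outside 24–25 ✗; Tm = 64.9 + 41·(15 − 16.4)/22 = 62.3°C ✓ — fails.
F4 (25 nt, A=7 T=7 G=7 C=4): length 25 ✓; Tm = 64.9 + 41·(11 − 16.4)/25 = 56.0°C ✓ — passes.
F5 (23 nt, A=6 T=7 G=5 C=5): length 23, outside 24–25 ✗; Tm = 64.9 + 41·(10 − 16.4)/23 = 53.5°C ✓ — fails.

F1, F2 and F4.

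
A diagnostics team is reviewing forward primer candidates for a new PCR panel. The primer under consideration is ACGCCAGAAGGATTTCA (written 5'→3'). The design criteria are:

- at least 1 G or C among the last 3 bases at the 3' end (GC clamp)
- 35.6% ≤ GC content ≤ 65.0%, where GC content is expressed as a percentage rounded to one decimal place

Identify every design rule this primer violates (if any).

Meets all criteria.

Base counts: A=6, T=3, G=4, C=4 (length 17).
GC clamp: 3' end TCA has 1 G/C ✓
GC content: GC 8/17 = 47.1% ✓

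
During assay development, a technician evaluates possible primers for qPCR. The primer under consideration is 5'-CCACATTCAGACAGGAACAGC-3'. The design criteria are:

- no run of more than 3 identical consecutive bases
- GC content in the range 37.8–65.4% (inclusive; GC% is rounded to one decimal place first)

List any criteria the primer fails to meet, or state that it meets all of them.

Meets all criteria.

Base counts: A=8, T=2, G=4, C=7 (length 21).
homopolymer run: longest run = 2 ✓
GC content: GC 11/21 = 52.4% ✓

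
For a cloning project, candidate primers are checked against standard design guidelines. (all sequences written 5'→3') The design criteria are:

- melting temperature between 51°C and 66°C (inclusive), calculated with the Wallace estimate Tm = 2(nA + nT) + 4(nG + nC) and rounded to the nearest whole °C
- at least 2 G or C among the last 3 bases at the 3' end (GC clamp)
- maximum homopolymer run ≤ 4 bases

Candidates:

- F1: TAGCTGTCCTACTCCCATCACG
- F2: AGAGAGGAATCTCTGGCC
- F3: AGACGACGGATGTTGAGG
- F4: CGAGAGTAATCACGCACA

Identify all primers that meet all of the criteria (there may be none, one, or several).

F2 and F3.

F1 (22 nt, A=4 T=6 G=3 C=9): Tm = 2·10 + 4·12 = 68°C, outside 51–66°C ✗; 3' end ACG has 2 G/C ✓; longest run = 3 ✓ — fails.
F2 (18 nt, A=5 T=3 G=6 C=4): Tm = 2·8 + 4·10 = 56°C ✓; 3' end GCC has 3 G/C ✓; longest run = 2 ✓ — passes.
F3 (18 nt, A=5 T=3 G=8 C=2): Tm = 2·8 + 4·10 = 56°C ✓; 3' end AGG has 2 G/C ✓; longest run = 2 ✓ — passes.
F4 (18 nt, A=7 T=2 G=4 C=5): Tm = 2·9 + 4·9 = 54°C ✓; 3' end ACA has 1 G/C, need ≥2 ✗; longest run = 2 ✓ — fails.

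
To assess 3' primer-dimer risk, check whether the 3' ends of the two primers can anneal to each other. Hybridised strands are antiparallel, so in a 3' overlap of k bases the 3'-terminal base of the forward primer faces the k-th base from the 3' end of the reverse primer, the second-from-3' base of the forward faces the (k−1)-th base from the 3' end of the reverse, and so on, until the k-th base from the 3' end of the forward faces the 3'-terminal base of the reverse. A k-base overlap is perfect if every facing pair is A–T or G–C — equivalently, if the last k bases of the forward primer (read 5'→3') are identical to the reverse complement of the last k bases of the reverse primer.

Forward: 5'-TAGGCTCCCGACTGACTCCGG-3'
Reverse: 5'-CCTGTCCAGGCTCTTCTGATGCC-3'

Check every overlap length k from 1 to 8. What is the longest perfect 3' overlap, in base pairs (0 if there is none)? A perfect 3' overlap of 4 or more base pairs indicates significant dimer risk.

Last 8 bases (5'→3') — forward …GACTCCGG, reverse …CTGATGCC.
Reverse complement of the reverse primer's last 8 bases: GGCATCAG; its first k bases are the reverse complement of the reverse primer's last k bases, so a perfect k-base overlap needs the forward primer's last k bases to equal them.
Comparing (forward last k vs required): k=1: G vs G ✓; k=2: GG vs GG ✓; k=3: CGG vs GGC ✗; k=4: CCGG vs GGCA ✗; k=5: TCCGG vs GGCAT ✗; k=6: CTCCGG vs GGCATC ✗; k=7: ACTCCGG vs GGCATCA ✗; k=8: GACTCCGG vs GGCATCAG ✗.
Perfect overlaps at k = 1, 2; the largest is 2.

Longest perfect overlap: 2 complementary base pairs; below the dimer-risk threshold (threshold 4).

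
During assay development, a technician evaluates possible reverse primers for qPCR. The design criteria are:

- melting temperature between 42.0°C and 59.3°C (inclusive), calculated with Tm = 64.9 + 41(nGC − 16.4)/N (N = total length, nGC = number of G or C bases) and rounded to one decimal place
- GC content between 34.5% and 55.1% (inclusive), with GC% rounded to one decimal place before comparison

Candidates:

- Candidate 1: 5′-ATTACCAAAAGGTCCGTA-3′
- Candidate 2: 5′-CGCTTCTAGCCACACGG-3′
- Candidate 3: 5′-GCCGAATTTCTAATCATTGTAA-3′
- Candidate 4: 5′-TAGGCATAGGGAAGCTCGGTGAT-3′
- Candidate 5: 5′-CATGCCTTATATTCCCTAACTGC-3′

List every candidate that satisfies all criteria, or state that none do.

Candidate 1 (18 nt, A=7 T=4 G=3 C=4): Tm = 64.9 + 41·(7 − 16.4)/18 = 43.5°C ✓; GC 7/18 = 38.9% ✓ — passes.
Candidate 2 (17 nt, A=3 T=3 G=4 C=7): Tm = 64.9 + 41·(11 − 16.4)/17 = 51.9°C ✓; GC 11/17 = 64.7%, outside 34.5–55.1% ✗ — fails.
Candidate 3 (22 nt, A=7 T=8 G=3 C=4): Tm = 64.9 + 41·(7 − 16.4)/22 = 47.4°C ✓; GC 7/22 = 31.8%, outside 34.5–55.1% ✗ — fails.
Candidate 4 (23 nt, A=6 T=5 G=9 C=3): Tm = 64.9 + 41·(12 − 16.4)/23 = 57.1°C ✓; GC 12/23 = 52.2% ✓ — passes.
Candidate 5 (23 nt, A=5 T=8 G=2 C=8): Tm = 64.9 + 41·(10 − 16.4)/23 = 53.5°C ✓; GC 10/23 = 43.5% ✓ — passes.

Candidate 1, Candidate 4 and Candidate 5.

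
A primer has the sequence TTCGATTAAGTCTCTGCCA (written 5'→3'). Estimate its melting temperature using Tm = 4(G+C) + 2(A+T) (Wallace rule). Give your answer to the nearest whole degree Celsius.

54°C

Base counts: A=4, T=7, G=3, C=5 (length 19).
Tm = 2·(4+7) + 4·(3+5) = 2·11 + 4·8 = 22 + 32 = 54°C.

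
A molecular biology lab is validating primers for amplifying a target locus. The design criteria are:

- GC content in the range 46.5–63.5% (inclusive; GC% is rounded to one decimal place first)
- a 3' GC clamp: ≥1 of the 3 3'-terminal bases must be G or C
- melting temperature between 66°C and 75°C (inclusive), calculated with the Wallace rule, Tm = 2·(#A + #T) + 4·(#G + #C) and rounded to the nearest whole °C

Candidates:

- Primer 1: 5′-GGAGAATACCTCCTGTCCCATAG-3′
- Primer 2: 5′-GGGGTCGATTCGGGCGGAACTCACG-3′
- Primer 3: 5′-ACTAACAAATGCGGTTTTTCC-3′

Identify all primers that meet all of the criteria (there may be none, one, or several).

Primer 1 only.

Primer 1 (23 nt, A=6 T=5 G=5 C=7): GC 12/23 = 52.2% ✓; 3' end TAG has 1 G/C ✓; Tm = 2·11 + 4·12 = 70°C ✓ — passes.
Primer 2 (25 nt, A=4 T=4 G=11 C=6): GC 17/25 = 68.0%, outside 46.5–63.5% ✗; 3' end ACG has 2 G/C ✓; Tm = 2·8 + 4·17 = 84°C, outside 66–75°C ✗ — fails.
Primer 3 (21 nt, A=6 T=7 G=3 C=5): GC 8/21 = 38.1%, outside 46.5–63.5% ✗; 3' end TCC has 2 G/C ✓; Tm = 2·13 + 4·8 = 58°C, outside 66–75°C ✗ — fails.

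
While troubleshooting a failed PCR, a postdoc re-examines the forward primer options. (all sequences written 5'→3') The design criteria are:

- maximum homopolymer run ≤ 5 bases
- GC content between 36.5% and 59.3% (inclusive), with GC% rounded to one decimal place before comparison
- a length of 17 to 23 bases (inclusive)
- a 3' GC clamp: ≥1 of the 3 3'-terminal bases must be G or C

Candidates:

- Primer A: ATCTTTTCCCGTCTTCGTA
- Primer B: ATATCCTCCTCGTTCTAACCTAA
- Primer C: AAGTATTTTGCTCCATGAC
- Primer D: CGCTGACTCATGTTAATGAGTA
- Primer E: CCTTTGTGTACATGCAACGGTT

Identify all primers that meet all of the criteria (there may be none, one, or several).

Primer A, Primer C, Primer D and Primer E.

Primer A (19 nt, A=2 T=9 G=2 C=6): longest run = 4 ✓; GC 8/19 = 42.1% ✓; length 19 ✓; 3' end GTA has 1 G/C ✓ — passes.
Primer B (23 nt, A=6 T=8 G=1 C=8): longest run = 2 ✓; GC 9/23 = 39.1% ✓; length 23 ✓; 3' end TAA has 0 G/C, need ≥1 ✗ — fails.
Primer C (19 nt, A=5 T=7 G=3 C=4): longest run = 4 ✓; GC 7/19 = 36.8% ✓; length 19 ✓; 3' end GAC has 2 G/C ✓ — passes.
Primer D (22 nt, A=6 T=7 G=5 C=4): longest run = 2 ✓; GC 9/22 = 40.9% ✓; length 22 ✓; 3' end GTA has 1 G/C ✓ — passes.
Primer E (22 nt, A=4 T=8 G=5 C=5): longest run = 3 ✓; GC 10/22 = 45.5% ✓; length 22 ✓; 3' end GTT has 1 G/C ✓ — passes.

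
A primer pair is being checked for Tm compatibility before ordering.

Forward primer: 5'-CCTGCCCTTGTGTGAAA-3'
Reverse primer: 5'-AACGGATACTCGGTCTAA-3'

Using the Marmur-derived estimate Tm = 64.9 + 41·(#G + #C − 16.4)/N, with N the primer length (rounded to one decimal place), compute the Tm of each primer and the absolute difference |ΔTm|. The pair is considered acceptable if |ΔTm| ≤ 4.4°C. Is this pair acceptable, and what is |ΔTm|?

Forward: G+C = 9, N = 17 → Tm = 64.9 + 41·(9 − 16.4)/17 = 47.1°C.
Reverse: G+C = 8, N = 18 → Tm = 64.9 + 41·(8 − 16.4)/18 = 45.8°C.
|ΔTm| = |47.1 − 45.8| = 1.3°C, ≤ 4.4°C.

|ΔTm| = 1.3°C; the pair is acceptable.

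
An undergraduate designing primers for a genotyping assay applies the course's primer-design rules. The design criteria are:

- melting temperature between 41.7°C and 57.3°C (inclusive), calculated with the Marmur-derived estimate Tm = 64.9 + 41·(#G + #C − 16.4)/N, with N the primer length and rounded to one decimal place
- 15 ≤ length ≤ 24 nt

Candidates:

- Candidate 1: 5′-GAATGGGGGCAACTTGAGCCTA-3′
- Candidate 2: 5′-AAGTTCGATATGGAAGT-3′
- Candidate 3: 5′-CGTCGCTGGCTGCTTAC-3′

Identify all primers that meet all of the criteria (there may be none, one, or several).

Candidate 1 and Candidate 3.

Candidate 1 (22 nt, A=6 T=4 G=8 C=4): Tm = 64.9 + 41·(12 − 16.4)/22 = 56.7°C ✓; length 22 ✓ — passes.
Candidate 2 (17 nt, A=6 T=5 G=5 C=1): Tm = 64.9 + 41·(6 − 16.4)/17 = 39.8°C, outside 41.7–57.3°C ✗; length 17 ✓ — fails.
Candidate 3 (17 nt, A=1 T=5 G=5 C=6): Tm = 64.9 + 41·(11 − 16.4)/17 = 51.9°C ✓; length 17 ✓ — passes.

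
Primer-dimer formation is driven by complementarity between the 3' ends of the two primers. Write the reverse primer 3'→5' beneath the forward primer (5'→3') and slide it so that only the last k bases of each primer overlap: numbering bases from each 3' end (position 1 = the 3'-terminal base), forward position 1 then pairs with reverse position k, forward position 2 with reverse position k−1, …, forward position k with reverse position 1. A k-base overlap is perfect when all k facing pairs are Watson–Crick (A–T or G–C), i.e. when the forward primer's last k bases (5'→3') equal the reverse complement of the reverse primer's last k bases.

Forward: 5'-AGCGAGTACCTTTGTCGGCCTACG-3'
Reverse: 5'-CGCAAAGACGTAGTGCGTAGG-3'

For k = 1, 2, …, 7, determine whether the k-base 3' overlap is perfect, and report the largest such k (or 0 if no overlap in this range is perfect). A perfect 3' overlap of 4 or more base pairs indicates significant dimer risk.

Longest perfect overlap: 6 complementary base pairs; significant dimer risk (threshold 4).

Last 7 bases (5'→3') — forward …GCCTACG, reverse …GCGTAGG.
Reverse complement of the reverse primer's last 7 bases: CCTACGC; its first k bases are the reverse complement of the reverse primer's last k bases, so a perfect k-base overlap needs the forward primer's last k bases to equal them.
Comparing (forward last k vs required): k=1: G vs C ✗; k=2: CG vs CC ✗; k=3: ACG vs CCT ✗; k=4: TACG vs CCTA ✗; k=5: CTACG vs CCTAC ✗; k=6: CCTACG vs CCTACG ✓; k=7: GCCTACG vs CCTACGC ✗.
Only k = 6 is perfect, so the longest perfect 3' overlap is 6.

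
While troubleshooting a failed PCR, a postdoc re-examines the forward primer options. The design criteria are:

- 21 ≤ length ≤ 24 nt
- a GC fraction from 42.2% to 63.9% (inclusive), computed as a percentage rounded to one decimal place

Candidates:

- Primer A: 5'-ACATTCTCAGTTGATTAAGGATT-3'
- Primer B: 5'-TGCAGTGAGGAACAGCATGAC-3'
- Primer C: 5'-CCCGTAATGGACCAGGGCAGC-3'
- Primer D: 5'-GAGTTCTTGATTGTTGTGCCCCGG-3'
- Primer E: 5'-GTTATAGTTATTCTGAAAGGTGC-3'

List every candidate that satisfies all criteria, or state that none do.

Primer A (23 nt, A=7 T=9 G=4 C=3): length 23 ✓; GC 7/23 = 30.4%, outside 42.2–63.9% ✗ — fails.
Primer B (21 nt, A=7 T=3 G=7 C=4): length 21 ✓; GC 11/21 = 52.4% ✓ — passes.
Primer C (21 nt, A=5 T=2 G=7 C=7): length 21 ✓; GC 14/21 = 66.7%, outside 42.2–63.9% ✗ — fails.
Primer D (24 nt, A=2 T=9 G=8 C=5): length 24 ✓; GC 13/24 = 54.2% ✓ — passes.
Primer E (23 nt, A=6 T=9 G=6 C=2): length 23 ✓; GC 8/23 = 34.8%, outside 42.2–63.9% ✗ — fails.

Primer B and Primer D.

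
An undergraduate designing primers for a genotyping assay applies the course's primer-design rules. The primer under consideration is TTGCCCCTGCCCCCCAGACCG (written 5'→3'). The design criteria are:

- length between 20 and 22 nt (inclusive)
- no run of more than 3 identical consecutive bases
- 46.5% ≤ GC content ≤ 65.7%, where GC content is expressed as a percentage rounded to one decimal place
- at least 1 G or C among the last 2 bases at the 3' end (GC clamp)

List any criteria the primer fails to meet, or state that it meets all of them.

Fails: homopolymer run, GC content.

Base counts: A=2, T=3, G=4, C=12 (length 21).
length: length 21 ✓
homopolymer run: longest run = 6, exceeds 3 ✗
GC content: GC 16/21 = 76.2%, outside 46.5–65.7% ✗
GC clamp: 3' end CG has 2 G/C ✓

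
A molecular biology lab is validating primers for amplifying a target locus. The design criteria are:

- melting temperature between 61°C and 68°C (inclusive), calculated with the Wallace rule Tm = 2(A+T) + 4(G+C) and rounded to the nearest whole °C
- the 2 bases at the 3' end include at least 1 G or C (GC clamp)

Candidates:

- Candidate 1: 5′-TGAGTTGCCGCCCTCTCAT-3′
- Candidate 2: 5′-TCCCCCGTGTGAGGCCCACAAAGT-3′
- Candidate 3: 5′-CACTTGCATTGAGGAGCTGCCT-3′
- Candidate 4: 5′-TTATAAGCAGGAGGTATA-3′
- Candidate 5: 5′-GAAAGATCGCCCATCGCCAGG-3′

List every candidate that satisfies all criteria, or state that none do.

Candidate 3 and Candidate 5.

Candidate 1 (19 nt, A=2 T=6 G=4 C=7): Tm = 2·8 + 4·11 = 60°C, outside 61–68°C ✗; 3' end AT has 0 G/C, need ≥1 ✗ — fails.
Candidate 2 (24 nt, A=5 T=4 G=6 C=9): Tm = 2·9 + 4·15 = 78°C, outside 61–68°C ✗; 3' end GT has 1 G/C ✓ — fails.
Candidate 3 (22 nt, A=4 T=6 G=6 C=6): Tm = 2·10 + 4·12 = 68°C ✓; 3' end CT has 1 G/C ✓ — passes.
Candidate 4 (18 nt, A=7 T=5 G=5 C=1): Tm = 2·12 + 4·6 = 48°C, outside 61–68°C ✗; 3' end TA has 0 G/C, need ≥1 ✗ — fails.
Candidate 5 (21 nt, A=6 T=2 G=6 C=7): Tm = 2·8 + 4·13 = 68°C ✓; 3' end GG has 2 G/C ✓ — passes.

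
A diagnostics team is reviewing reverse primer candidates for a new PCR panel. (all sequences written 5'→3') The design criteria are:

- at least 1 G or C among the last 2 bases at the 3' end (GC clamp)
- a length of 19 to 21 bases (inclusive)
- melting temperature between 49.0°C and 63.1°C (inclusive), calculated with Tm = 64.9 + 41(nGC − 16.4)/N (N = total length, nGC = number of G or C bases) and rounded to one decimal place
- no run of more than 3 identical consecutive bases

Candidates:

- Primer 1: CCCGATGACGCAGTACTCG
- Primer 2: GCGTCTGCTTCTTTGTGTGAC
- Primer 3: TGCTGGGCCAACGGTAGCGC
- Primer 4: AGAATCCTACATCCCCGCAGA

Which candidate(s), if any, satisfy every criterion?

Primer 1, Primer 2 and Primer 3.

Primer 1 (19 nt, A=4 T=3 G=5 C=7): 3' end CG has 2 G/C ✓; length 19 ✓; Tm = 64.9 + 41·(12 − 16.4)/19 = 55.4°C ✓; longest run = 3 ✓ — passes.
Primer 2 (21 nt, A=1 T=9 G=6 C=5): 3' end AC has 1 G/C ✓; length 21 ✓; Tm = 64.9 + 41·(11 − 16.4)/21 = 54.4°C ✓; longest run = 3 ✓ — passes.
Primer 3 (20 nt, A=3 T=3 G=8 C=6): 3' end GC has 2 G/C ✓; length 20 ✓; Tm = 64.9 + 41·(14 − 16.4)/20 = 60.0°C ✓; longest run = 3 ✓ — passes.
Primer 4 (21 nt, A=7 T=3 G=3 C=8): 3' end GA has 1 G/C ✓; length 21 ✓; Tm = 64.9 + 41·(11 − 16.4)/21 = 54.4°C ✓; longest run = 4, exceeds 3 ✗ — fails.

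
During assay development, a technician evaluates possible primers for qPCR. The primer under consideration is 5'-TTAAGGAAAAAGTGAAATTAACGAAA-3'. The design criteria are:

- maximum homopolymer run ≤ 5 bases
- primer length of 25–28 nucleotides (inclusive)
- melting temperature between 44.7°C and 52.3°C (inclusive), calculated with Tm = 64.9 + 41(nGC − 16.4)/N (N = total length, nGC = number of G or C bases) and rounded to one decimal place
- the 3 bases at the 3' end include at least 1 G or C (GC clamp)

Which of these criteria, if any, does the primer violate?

Base counts: A=15, T=5, G=5, C=1 (length 26).
homopolymer run: longest run = 5 ✓
length: length 26 ✓
Tm: Tm = 64.9 + 41·(6 − 16.4)/26 = 48.5°C ✓
GC clamp: 3' end AAA has 0 G/C, need ≥1 ✗

Fails: GC clamp.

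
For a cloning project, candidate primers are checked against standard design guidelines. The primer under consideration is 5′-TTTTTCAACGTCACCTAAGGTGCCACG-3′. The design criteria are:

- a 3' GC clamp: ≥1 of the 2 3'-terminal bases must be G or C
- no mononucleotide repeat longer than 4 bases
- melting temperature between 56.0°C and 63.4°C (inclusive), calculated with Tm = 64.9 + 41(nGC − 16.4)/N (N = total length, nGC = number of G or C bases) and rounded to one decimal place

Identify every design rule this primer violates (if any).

Base counts: A=6, T=8, G=5, C=8 (length 27).
GC clamp: 3' end CG has 2 G/C ✓
homopolymer run: longest run = 5, exceeds 4 ✗
Tm: Tm = 64.9 + 41·(13 − 16.4)/27 = 59.7°C ✓

Fails: homopolymer run.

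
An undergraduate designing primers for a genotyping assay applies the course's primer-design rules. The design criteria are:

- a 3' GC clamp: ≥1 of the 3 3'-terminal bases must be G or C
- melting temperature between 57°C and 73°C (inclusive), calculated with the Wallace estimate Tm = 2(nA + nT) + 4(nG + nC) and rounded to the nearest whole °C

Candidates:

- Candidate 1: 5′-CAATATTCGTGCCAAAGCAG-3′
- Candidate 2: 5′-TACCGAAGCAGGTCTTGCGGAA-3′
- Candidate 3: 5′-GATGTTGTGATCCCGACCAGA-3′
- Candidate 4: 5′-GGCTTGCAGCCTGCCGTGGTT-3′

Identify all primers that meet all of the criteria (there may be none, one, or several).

Candidate 1 (20 nt, A=7 T=4 G=4 C=5): 3' end CAG has 2 G/C ✓; Tm = 2·11 + 4·9 = 58°C ✓ — passes.
Candidate 2 (22 nt, A=6 T=4 G=7 C=5): 3' end GAA has 1 G/C ✓; Tm = 2·10 + 4·12 = 68°C ✓ — passes.
Candidate 3 (21 nt, A=5 T=5 G=6 C=5): 3' end AGA has 1 G/C ✓; Tm = 2·10 + 4·11 = 64°C ✓ — passes.
Candidate 4 (21 nt, A=1 T=6 G=8 C=6): 3' end GTT has 1 G/C ✓; Tm = 2·7 + 4·14 = 70°C ✓ — passes.

Candidate 1, Candidate 2, Candidate 3 and Candidate 4.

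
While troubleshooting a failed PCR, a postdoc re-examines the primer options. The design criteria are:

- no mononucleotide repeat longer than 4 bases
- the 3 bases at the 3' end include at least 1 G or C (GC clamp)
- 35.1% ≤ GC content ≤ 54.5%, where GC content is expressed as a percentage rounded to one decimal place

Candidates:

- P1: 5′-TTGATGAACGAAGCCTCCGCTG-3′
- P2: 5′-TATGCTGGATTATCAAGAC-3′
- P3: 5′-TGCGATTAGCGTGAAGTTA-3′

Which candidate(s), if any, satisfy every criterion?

P1 (22 nt, A=5 T=5 G=6 C=6): longest run = 2 ✓; 3' end CTG has 2 G/C ✓; GC 12/22 = 54.5% ✓ — passes.
P2 (19 nt, A=6 T=6 G=4 C=3): longest run = 2 ✓; 3' end GAC has 2 G/C ✓; GC 7/19 = 36.8% ✓ — passes.
P3 (19 nt, A=5 T=6 G=6 C=2): longest run = 2 ✓; 3' end TTA has 0 G/C, need ≥1 ✗; GC 8/19 = 42.1% ✓ — fails.

P1 and P2.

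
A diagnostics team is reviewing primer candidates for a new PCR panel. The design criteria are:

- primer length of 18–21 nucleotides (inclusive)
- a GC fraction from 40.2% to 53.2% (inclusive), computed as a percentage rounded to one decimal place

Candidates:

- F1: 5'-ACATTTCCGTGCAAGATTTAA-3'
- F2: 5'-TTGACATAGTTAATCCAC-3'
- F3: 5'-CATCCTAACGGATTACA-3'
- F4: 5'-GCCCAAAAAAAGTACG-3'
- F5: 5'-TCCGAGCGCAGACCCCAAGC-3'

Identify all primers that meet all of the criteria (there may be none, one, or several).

F1 (21 nt, A=7 T=7 G=3 C=4): length 21 ✓; GC 7/21 = 33.3%, outside 40.2–53.2% ✗ — fails.
F2 (18 nt, A=6 T=6 G=2 C=4): length 18 ✓; GC 6/18 = 33.3%, outside 40.2–53.2% ✗ — fails.
F3 (17 nt, A=6 T=4 G=2 C=5): length 17, outside 18–21 ✗; GC 7/17 = 41.2% ✓ — fails.
F4 (16 nt, A=8 T=1 G=3 C=4): length 16, outside 18–21 ✗; GC 7/16 = 43.8% ✓ — fails.
F5 (20 nt, A=5 T=1 G=5 C=9): length 20 ✓; GC 14/20 = 70.0%, outside 40.2–53.2% ✗ — fails.

None of the candidates satisfy all criteria.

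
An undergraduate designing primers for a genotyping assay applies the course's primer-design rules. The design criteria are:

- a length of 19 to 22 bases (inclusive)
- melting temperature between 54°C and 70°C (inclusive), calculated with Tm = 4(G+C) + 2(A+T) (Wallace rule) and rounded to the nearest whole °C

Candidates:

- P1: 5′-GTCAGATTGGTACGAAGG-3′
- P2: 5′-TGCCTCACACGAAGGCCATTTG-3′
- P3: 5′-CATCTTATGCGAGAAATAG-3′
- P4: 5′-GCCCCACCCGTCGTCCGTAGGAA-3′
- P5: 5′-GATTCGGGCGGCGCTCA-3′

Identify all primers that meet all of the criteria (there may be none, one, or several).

P1 (18 nt, A=5 T=4 G=7 C=2): length 18, outside 19–22 ✗; Tm = 2·9 + 4·9 = 54°C ✓ — fails.
P2 (22 nt, A=5 T=5 G=5 C=7): length 22 ✓; Tm = 2·10 + 4·12 = 68°C ✓ — passes.
P3 (19 nt, A=7 T=5 G=4 C=3): length 19 ✓; Tm = 2·12 + 4·7 = 52°C, outside 54–70°C ✗ — fails.
P4 (23 nt, A=4 T=3 G=6 C=10): length 23, outside 19–22 ✗; Tm = 2·7 + 4·16 = 78°C, outside 54–70°C ✗ — fails.
P5 (17 nt, A=2 T=3 G=7 C=5): length 17, outside 19–22 ✗; Tm = 2·5 + 4·12 = 58°C ✓ — fails.

P2 only.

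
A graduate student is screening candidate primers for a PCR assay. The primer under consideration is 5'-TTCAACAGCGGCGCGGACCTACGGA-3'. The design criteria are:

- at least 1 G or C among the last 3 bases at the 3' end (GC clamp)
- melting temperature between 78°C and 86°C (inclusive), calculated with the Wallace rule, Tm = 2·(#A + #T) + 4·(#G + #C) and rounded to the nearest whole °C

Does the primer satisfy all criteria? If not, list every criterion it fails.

Meets all criteria.

Base counts: A=6, T=3, G=8, C=8 (length 25).
GC clamp: 3' end GGA has 2 G/C ✓
Tm: Tm = 2·9 + 4·16 = 82°C ✓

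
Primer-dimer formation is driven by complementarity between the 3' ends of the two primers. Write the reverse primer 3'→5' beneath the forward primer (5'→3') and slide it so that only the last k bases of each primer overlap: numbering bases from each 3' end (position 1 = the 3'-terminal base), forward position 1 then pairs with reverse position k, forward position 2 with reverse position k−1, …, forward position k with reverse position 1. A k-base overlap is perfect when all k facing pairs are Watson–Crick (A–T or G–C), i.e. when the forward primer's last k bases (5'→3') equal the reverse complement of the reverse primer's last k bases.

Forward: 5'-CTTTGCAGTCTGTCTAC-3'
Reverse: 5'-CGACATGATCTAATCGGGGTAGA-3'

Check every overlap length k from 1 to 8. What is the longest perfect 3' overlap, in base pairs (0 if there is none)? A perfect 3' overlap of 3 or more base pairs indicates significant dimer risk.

Last 8 bases (5'→3') — forward …CTGTCTAC, reverse …GGGGTAGA.
Reverse complement of the reverse primer's last 8 bases: TCTACCCC; its first k bases are the reverse complement of the reverse primer's last k bases, so a perfect k-base overlap needs the forward primer's last k bases to equal them.
Comparing (forward last k vs required): k=1: C vs T ✗; k=2: AC vs TC ✗; k=3: TAC vs TCT ✗; k=4: CTAC vs TCTA ✗; k=5: TCTAC vs TCTAC ✓; k=6: GTCTAC vs TCTACC ✗; k=7: TGTCTAC vs TCTACCC ✗; k=8: CTGTCTAC vs TCTACCCC ✗.
Only k = 5 is perfect, so the longest perfect 3' overlap is 5.

Longest perfect overlap: 5 complementary base pairs; significant dimer risk (threshold 3).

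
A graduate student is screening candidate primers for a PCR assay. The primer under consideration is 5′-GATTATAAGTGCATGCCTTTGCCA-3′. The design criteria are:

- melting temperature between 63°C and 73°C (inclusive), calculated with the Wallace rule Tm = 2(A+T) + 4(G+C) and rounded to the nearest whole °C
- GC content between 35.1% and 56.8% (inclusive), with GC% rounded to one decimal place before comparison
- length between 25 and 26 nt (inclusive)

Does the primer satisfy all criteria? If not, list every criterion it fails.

Fails: length.

Base counts: A=6, T=8, G=5, C=5 (length 24).
Tm: Tm = 2·14 + 4·10 = 68°C ✓
GC content: GC 10/24 = 41.7% ✓
length: length 24, outside 25–26 ✗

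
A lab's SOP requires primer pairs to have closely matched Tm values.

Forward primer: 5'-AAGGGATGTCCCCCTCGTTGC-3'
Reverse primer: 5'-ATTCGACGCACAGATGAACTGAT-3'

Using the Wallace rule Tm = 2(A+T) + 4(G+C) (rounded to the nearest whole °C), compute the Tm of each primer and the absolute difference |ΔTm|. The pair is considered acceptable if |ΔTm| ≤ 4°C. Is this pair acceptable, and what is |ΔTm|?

Forward: A=3 T=5 G=6 C=7 → Tm = 2·8 + 4·13 = 68°C.
Reverse: A=8 T=5 G=5 C=5 → Tm = 2·13 + 4·10 = 66°C.
|ΔTm| = |68 − 66| = 2°C, ≤ 4°C.

|ΔTm| = 2°C; the pair is acceptable.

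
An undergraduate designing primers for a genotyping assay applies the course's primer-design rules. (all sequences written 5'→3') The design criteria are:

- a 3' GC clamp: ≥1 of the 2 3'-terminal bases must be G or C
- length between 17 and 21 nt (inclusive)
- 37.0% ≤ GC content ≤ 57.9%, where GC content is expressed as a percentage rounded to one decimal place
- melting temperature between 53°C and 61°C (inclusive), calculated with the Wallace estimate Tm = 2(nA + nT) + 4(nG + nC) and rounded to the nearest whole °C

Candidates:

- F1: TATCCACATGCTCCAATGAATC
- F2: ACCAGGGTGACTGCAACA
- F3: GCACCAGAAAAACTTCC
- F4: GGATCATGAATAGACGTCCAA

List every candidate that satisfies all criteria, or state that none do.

F1 (22 nt, A=7 T=6 G=2 C=7): 3' end TC has 1 G/C ✓; length 22, outside 17–21 ✗; GC 9/22 = 40.9% ✓; Tm = 2·13 + 4·9 = 62°C, outside 53–61°C ✗ — fails.
F2 (18 nt, A=6 T=2 G=5 C=5): 3' end CA has 1 G/C ✓; length 18 ✓; GC 10/18 = 55.6% ✓; Tm = 2·8 + 4·10 = 56°C ✓ — passes.
F3 (17 nt, A=7 T=2 G=2 C=6): 3' end CC has 2 G/C ✓; length 17 ✓; GC 8/17 = 47.1% ✓; Tm = 2·9 + 4·8 = 50°C, outside 53–61°C ✗ — fails.
F4 (21 nt, A=8 T=4 G=5 C=4): 3' end AA has 0 G/C, need ≥1 ✗; length 21 ✓; GC 9/21 = 42.9% ✓; Tm = 2·12 + 4·9 = 60°C ✓ — fails.

F2 only.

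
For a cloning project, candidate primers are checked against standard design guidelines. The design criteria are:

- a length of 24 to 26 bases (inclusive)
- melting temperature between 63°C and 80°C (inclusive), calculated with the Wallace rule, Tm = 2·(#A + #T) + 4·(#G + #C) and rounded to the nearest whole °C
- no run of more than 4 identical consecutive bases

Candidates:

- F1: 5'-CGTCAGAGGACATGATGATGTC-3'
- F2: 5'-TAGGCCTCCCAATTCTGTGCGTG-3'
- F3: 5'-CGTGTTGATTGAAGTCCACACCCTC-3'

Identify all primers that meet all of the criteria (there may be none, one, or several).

F1 (22 nt, A=6 T=5 G=7 C=4): length 22, outside 24–26 ✗; Tm = 2·11 + 4·11 = 66°C ✓; longest run = 2 ✓ — fails.
F2 (23 nt, A=3 T=7 G=6 C=7): length 23, outside 24–26 ✗; Tm = 2·10 + 4·13 = 72°C ✓; longest run = 3 ✓ — fails.
F3 (25 nt, A=5 T=7 G=5 C=8): length 25 ✓; Tm = 2·12 + 4·13 = 76°C ✓; longest run = 3 ✓ — passes.

F3 only.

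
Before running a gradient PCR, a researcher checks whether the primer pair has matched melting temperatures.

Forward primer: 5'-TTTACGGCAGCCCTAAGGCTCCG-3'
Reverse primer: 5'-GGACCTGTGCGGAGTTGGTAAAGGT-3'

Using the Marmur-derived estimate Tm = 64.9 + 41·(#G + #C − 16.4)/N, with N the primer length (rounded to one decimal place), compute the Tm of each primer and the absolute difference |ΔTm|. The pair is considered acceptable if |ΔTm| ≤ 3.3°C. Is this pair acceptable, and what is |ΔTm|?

|ΔTm| = 0.4°C; the pair is acceptable.

Forward: G+C = 14, N = 23 → Tm = 64.9 + 41·(14 − 16.4)/23 = 60.6°C.
Reverse: G+C = 14, N = 25 → Tm = 64.9 + 41·(14 − 16.4)/25 = 61.0°C.
|ΔTm| = |60.6 − 61.0| = 0.4°C, ≤ 3.3°C.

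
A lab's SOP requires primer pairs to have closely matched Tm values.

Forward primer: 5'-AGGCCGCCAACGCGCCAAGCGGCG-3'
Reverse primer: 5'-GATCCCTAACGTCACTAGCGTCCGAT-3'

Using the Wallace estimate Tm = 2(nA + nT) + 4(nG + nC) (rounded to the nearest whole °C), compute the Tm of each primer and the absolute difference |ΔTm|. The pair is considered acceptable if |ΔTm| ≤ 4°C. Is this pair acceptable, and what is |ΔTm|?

|ΔTm| = 6°C; the pair is not acceptable.

Forward: A=5 T=0 G=9 C=10 → Tm = 2·5 + 4·19 = 86°C.
Reverse: A=6 T=6 G=5 C=9 → Tm = 2·12 + 4·14 = 80°C.
|ΔTm| = |86 − 80| = 6°C, > 4°C.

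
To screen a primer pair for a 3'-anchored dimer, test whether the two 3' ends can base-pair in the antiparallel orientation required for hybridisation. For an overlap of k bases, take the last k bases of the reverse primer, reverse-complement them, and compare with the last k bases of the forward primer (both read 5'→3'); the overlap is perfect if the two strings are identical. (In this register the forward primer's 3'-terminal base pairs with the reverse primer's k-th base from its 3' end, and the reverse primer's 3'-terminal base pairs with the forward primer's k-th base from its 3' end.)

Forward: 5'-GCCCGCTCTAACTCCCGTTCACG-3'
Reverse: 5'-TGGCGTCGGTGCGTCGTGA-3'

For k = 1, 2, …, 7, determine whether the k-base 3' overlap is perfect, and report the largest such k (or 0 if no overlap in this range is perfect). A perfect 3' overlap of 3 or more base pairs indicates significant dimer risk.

Longest perfect overlap: 5 complementary base pairs; significant dimer risk (threshold 3).

Last 7 bases (5'→3') — forward …GTTCACG, reverse …GTCGTGA.
Reverse complement of the reverse primer's last 7 bases: TCACGAC; its first k bases are the reverse complement of the reverse primer's last k bases, so a perfect k-base overlap needs the forward primer's last k bases to equal them.
Comparing (forward last k vs required): k=1: G vs T ✗; k=2: CG vs TC ✗; k=3: ACG vs TCA ✗; k=4: CACG vs TCAC ✗; k=5: TCACG vs TCACG ✓; k=6: TTCACG vs TCACGA ✗; k=7: GTTCACG vs TCACGAC ✗.
Only k = 5 is perfect, so the longest perfect 3' overlap is 5.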